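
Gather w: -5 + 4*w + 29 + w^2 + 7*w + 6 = w^2 + 11*w + 30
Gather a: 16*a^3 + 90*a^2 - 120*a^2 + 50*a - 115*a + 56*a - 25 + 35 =16*a^3 - 30*a^2 - 9*a + 10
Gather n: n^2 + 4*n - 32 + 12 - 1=n^2 + 4*n - 21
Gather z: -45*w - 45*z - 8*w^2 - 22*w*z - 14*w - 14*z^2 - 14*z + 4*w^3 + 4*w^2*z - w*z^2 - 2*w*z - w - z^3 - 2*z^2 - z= 4*w^3 - 8*w^2 - 60*w - z^3 + z^2*(-w - 16) + z*(4*w^2 - 24*w - 60)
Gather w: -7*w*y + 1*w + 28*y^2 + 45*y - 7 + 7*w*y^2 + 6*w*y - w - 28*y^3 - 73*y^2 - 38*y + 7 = w*(7*y^2 - y) - 28*y^3 - 45*y^2 + 7*y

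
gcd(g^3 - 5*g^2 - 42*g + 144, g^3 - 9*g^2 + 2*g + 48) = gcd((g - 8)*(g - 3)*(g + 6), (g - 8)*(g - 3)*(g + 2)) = g^2 - 11*g + 24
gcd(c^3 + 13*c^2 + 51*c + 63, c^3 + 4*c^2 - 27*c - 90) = c + 3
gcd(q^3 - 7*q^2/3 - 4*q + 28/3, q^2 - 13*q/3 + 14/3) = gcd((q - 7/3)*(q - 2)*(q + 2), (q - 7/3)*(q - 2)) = q^2 - 13*q/3 + 14/3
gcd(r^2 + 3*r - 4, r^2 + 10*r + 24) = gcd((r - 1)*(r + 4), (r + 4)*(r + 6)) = r + 4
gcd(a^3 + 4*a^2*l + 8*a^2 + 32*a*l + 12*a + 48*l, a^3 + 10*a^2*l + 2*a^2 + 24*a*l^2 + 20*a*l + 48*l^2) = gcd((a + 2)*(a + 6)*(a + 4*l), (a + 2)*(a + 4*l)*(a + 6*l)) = a^2 + 4*a*l + 2*a + 8*l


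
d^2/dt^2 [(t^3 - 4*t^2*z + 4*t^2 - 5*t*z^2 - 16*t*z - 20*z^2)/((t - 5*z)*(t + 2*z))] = 4*z*(z - 2)/(t^3 + 6*t^2*z + 12*t*z^2 + 8*z^3)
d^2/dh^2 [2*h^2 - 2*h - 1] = 4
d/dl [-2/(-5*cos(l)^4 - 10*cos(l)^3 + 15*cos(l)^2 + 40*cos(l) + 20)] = 4*(-2*sin(l)^2 + cos(l) - 2)*sin(l)/(5*(sin(l)^2 + 3)^2*(cos(l) + 1)^3)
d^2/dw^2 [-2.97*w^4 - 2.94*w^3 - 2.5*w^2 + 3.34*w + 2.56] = -35.64*w^2 - 17.64*w - 5.0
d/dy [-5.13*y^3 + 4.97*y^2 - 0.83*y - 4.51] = -15.39*y^2 + 9.94*y - 0.83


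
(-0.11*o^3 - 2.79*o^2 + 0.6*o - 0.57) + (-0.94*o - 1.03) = -0.11*o^3 - 2.79*o^2 - 0.34*o - 1.6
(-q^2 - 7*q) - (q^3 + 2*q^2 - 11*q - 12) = -q^3 - 3*q^2 + 4*q + 12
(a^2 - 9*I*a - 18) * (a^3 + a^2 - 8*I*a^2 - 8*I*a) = a^5 + a^4 - 17*I*a^4 - 90*a^3 - 17*I*a^3 - 90*a^2 + 144*I*a^2 + 144*I*a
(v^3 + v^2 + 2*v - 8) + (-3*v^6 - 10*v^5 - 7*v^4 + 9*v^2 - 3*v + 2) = -3*v^6 - 10*v^5 - 7*v^4 + v^3 + 10*v^2 - v - 6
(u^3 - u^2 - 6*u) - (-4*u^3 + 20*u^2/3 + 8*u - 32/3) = 5*u^3 - 23*u^2/3 - 14*u + 32/3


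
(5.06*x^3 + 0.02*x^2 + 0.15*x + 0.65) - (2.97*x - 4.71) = 5.06*x^3 + 0.02*x^2 - 2.82*x + 5.36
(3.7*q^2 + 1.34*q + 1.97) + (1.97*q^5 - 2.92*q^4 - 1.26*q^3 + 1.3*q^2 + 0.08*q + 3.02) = 1.97*q^5 - 2.92*q^4 - 1.26*q^3 + 5.0*q^2 + 1.42*q + 4.99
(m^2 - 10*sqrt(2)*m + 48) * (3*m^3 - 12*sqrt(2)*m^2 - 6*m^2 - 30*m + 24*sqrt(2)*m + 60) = 3*m^5 - 42*sqrt(2)*m^4 - 6*m^4 + 84*sqrt(2)*m^3 + 354*m^3 - 708*m^2 - 276*sqrt(2)*m^2 - 1440*m + 552*sqrt(2)*m + 2880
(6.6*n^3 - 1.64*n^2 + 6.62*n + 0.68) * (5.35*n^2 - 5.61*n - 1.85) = 35.31*n^5 - 45.8*n^4 + 32.4074*n^3 - 30.4662*n^2 - 16.0618*n - 1.258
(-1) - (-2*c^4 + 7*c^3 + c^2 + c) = 2*c^4 - 7*c^3 - c^2 - c - 1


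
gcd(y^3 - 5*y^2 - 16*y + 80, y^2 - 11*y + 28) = y - 4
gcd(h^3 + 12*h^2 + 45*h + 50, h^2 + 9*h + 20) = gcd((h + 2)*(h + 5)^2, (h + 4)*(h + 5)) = h + 5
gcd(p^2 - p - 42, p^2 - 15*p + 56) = p - 7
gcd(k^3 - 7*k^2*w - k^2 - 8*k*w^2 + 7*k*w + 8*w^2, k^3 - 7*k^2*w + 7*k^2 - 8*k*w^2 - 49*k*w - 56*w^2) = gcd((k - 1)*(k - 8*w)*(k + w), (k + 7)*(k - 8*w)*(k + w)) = -k^2 + 7*k*w + 8*w^2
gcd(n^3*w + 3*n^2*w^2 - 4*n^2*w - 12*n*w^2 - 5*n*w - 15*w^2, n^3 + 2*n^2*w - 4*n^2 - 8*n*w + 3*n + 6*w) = 1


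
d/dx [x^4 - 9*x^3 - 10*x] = 4*x^3 - 27*x^2 - 10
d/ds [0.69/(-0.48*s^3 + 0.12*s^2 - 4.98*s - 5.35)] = (0.9936*s^2 - 0.1656*s + 3.4362)/(0.48*s^3 - 0.12*s^2 + 4.98*s + 5.35)^2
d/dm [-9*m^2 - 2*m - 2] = -18*m - 2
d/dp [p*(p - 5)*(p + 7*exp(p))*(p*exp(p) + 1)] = p*(p - 5)*(p + 1)*(p + 7*exp(p))*exp(p) + p*(p - 5)*(p*exp(p) + 1)*(7*exp(p) + 1) + p*(p + 7*exp(p))*(p*exp(p) + 1) + (p - 5)*(p + 7*exp(p))*(p*exp(p) + 1)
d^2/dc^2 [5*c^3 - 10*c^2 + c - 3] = 30*c - 20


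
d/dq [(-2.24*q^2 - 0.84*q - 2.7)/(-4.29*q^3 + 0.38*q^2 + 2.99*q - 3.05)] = (-9.6096*q^4 - 7.2072*q^3 - 41.1274*q^2 + 15.716*q + 10.635)/(18.4041*q^6 - 3.2604*q^5 - 25.5098*q^4 + 28.4414*q^3 + 6.6221*q^2 - 18.239*q + 9.3025)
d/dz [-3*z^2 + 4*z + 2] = 4 - 6*z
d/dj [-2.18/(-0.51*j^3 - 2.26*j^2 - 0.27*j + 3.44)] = (-3.3354*j^2 - 9.8536*j - 0.5886)/(0.51*j^3 + 2.26*j^2 + 0.27*j - 3.44)^2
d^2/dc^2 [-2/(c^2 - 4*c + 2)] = 4*(c^2 - 4*c - 4*(c - 2)^2 + 2)/(c^2 - 4*c + 2)^3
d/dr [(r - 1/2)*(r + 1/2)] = 2*r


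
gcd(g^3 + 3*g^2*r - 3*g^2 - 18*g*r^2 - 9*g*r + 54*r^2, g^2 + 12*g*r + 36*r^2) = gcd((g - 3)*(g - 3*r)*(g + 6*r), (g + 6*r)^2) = g + 6*r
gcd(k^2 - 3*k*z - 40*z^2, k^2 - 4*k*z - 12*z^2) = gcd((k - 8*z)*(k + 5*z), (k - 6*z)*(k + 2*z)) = 1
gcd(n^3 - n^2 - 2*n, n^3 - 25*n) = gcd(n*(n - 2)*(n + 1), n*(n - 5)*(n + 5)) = n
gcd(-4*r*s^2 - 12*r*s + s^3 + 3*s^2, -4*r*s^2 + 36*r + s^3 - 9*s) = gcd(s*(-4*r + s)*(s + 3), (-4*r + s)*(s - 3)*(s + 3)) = 4*r*s + 12*r - s^2 - 3*s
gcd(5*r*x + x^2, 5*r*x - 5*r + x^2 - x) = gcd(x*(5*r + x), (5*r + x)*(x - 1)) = 5*r + x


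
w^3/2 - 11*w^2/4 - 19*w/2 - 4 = (w/2 + 1)*(w - 8)*(w + 1/2)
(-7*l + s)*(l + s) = -7*l^2 - 6*l*s + s^2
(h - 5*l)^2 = h^2 - 10*h*l + 25*l^2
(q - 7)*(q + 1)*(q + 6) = q^3 - 43*q - 42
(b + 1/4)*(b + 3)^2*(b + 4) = b^4 + 41*b^3/4 + 71*b^2/2 + 177*b/4 + 9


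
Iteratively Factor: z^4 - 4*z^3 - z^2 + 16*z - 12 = (z - 1)*(z^3 - 3*z^2 - 4*z + 12) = (z - 3)*(z - 1)*(z^2 - 4) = (z - 3)*(z - 2)*(z - 1)*(z + 2)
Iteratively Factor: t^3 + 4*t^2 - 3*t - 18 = (t + 3)*(t^2 + t - 6) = (t + 3)^2*(t - 2)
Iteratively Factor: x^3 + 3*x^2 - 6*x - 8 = (x + 4)*(x^2 - x - 2) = (x + 1)*(x + 4)*(x - 2)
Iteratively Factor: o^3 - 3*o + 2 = (o - 1)*(o^2 + o - 2) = (o - 1)*(o + 2)*(o - 1)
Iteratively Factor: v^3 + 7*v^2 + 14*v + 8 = (v + 1)*(v^2 + 6*v + 8) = (v + 1)*(v + 2)*(v + 4)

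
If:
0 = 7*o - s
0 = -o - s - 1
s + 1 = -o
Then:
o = -1/8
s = -7/8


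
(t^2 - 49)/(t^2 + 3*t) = (t^2 - 49)/(t*(t + 3))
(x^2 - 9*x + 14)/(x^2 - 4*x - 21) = (x - 2)/(x + 3)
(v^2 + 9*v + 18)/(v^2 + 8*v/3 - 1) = 3*(v + 6)/(3*v - 1)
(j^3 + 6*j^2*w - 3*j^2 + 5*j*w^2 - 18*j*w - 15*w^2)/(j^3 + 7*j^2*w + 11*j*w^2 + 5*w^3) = (j - 3)/(j + w)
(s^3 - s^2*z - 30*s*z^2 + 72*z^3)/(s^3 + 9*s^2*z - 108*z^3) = (s - 4*z)/(s + 6*z)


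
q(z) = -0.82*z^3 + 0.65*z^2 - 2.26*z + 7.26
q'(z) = -2.46*z^2 + 1.3*z - 2.26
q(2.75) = -11.09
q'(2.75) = -17.29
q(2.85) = -12.88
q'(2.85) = -18.54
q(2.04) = -1.61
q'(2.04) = -9.85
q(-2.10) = 22.47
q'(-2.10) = -15.84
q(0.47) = 6.26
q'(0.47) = -2.19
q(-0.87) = 10.26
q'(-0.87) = -5.25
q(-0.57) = 8.91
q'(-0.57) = -3.80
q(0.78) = 5.50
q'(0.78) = -2.74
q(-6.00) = 221.34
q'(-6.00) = -98.62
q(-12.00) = 1544.94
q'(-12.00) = -372.10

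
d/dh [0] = 0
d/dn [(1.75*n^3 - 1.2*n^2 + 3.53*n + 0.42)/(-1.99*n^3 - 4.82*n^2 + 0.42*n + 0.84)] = (-10.823*n^4 + 15.5194*n^3 + 23.428*n^2 + 2.0328*n + 2.7888)/(3.9601*n^6 + 19.1836*n^5 + 21.5608*n^4 - 7.392*n^3 - 7.9212*n^2 + 0.7056*n + 0.7056)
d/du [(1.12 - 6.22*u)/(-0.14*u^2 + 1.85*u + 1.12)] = (-0.8708*u^2 + 0.313599999999999*u - 9.0384)/(0.0196*u^4 - 0.518*u^3 + 3.1089*u^2 + 4.144*u + 1.2544)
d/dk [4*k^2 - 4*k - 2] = 8*k - 4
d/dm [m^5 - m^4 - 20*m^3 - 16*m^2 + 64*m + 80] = 5*m^4 - 4*m^3 - 60*m^2 - 32*m + 64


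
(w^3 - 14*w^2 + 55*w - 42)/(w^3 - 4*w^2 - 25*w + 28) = (w - 6)/(w + 4)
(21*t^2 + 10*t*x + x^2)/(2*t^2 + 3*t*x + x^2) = (21*t^2 + 10*t*x + x^2)/(2*t^2 + 3*t*x + x^2)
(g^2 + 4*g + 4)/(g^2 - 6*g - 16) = (g + 2)/(g - 8)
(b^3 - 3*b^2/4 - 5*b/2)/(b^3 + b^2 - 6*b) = (b + 5/4)/(b + 3)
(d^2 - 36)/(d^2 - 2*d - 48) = (d - 6)/(d - 8)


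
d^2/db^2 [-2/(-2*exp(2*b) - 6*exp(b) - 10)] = (2*(2*exp(b) + 3)^2*exp(b) - (4*exp(b) + 3)*(exp(2*b) + 3*exp(b) + 5))*exp(b)/(exp(2*b) + 3*exp(b) + 5)^3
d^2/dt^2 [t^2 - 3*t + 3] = 2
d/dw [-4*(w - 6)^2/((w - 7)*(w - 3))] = 8*(-w^2 + 15*w - 54)/(w^4 - 20*w^3 + 142*w^2 - 420*w + 441)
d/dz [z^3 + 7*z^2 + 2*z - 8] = 3*z^2 + 14*z + 2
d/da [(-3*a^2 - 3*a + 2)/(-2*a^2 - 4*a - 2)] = (3*a + 7)/(2*(a^3 + 3*a^2 + 3*a + 1))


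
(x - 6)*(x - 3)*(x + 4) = x^3 - 5*x^2 - 18*x + 72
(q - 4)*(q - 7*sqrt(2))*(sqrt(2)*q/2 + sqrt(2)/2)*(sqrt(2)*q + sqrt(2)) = q^4 - 7*sqrt(2)*q^3 - 2*q^3 - 7*q^2 + 14*sqrt(2)*q^2 - 4*q + 49*sqrt(2)*q + 28*sqrt(2)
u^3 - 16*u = u*(u - 4)*(u + 4)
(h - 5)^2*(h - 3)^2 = h^4 - 16*h^3 + 94*h^2 - 240*h + 225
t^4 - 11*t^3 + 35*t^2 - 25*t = t*(t - 5)^2*(t - 1)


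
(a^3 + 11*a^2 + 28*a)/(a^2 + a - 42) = a*(a + 4)/(a - 6)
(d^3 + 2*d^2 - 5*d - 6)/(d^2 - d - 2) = d + 3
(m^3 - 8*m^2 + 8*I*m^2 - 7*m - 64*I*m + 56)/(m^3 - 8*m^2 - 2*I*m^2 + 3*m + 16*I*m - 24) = (m + 7*I)/(m - 3*I)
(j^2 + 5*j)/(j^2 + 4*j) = (j + 5)/(j + 4)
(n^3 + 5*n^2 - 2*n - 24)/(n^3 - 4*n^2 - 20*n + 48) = (n + 3)/(n - 6)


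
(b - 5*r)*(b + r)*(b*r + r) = b^3*r - 4*b^2*r^2 + b^2*r - 5*b*r^3 - 4*b*r^2 - 5*r^3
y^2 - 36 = (y - 6)*(y + 6)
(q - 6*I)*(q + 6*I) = q^2 + 36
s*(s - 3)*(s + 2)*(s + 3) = s^4 + 2*s^3 - 9*s^2 - 18*s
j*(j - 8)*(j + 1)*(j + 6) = j^4 - j^3 - 50*j^2 - 48*j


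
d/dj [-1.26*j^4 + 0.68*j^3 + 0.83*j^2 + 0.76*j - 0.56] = -5.04*j^3 + 2.04*j^2 + 1.66*j + 0.76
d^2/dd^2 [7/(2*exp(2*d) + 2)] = 14*(exp(2*d) - 1)*exp(2*d)/(exp(2*d) + 1)^3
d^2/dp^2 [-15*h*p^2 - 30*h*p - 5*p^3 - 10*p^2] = -30*h - 30*p - 20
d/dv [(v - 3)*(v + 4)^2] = (v + 4)*(3*v - 2)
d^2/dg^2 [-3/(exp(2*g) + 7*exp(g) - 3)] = 3*(-2*(2*exp(g) + 7)^2*exp(g) + (4*exp(g) + 7)*(exp(2*g) + 7*exp(g) - 3))*exp(g)/(exp(2*g) + 7*exp(g) - 3)^3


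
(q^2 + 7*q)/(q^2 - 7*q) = (q + 7)/(q - 7)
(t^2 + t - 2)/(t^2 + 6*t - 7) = (t + 2)/(t + 7)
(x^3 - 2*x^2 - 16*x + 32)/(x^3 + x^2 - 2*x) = (x^3 - 2*x^2 - 16*x + 32)/(x*(x^2 + x - 2))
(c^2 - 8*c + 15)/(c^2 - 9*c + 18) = (c - 5)/(c - 6)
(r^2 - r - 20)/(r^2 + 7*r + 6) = (r^2 - r - 20)/(r^2 + 7*r + 6)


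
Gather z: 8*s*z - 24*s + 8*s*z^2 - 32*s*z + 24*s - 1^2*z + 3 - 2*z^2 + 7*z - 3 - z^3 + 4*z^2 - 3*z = -z^3 + z^2*(8*s + 2) + z*(3 - 24*s)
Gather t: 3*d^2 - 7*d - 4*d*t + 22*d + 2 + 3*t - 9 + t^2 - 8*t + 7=3*d^2 + 15*d + t^2 + t*(-4*d - 5)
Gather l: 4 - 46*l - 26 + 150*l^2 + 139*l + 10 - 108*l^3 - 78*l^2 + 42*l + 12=-108*l^3 + 72*l^2 + 135*l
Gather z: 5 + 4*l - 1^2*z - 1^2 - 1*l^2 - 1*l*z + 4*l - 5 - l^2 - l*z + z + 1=-2*l^2 - 2*l*z + 8*l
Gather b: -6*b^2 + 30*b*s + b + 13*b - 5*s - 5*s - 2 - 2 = -6*b^2 + b*(30*s + 14) - 10*s - 4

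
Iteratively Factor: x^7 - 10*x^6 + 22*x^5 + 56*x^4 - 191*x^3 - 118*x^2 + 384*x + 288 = (x - 4)*(x^6 - 6*x^5 - 2*x^4 + 48*x^3 + x^2 - 114*x - 72) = (x - 4)^2*(x^5 - 2*x^4 - 10*x^3 + 8*x^2 + 33*x + 18) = (x - 4)^2*(x + 1)*(x^4 - 3*x^3 - 7*x^2 + 15*x + 18) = (x - 4)^2*(x - 3)*(x + 1)*(x^3 - 7*x - 6) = (x - 4)^2*(x - 3)*(x + 1)*(x + 2)*(x^2 - 2*x - 3) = (x - 4)^2*(x - 3)^2*(x + 1)*(x + 2)*(x + 1)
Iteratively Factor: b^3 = (b)*(b^2) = b^2*(b)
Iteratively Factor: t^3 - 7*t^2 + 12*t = (t)*(t^2 - 7*t + 12) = t*(t - 4)*(t - 3)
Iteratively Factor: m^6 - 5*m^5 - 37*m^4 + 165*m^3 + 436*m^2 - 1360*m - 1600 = (m - 5)*(m^5 - 37*m^3 - 20*m^2 + 336*m + 320) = (m - 5)^2*(m^4 + 5*m^3 - 12*m^2 - 80*m - 64) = (m - 5)^2*(m - 4)*(m^3 + 9*m^2 + 24*m + 16) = (m - 5)^2*(m - 4)*(m + 4)*(m^2 + 5*m + 4) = (m - 5)^2*(m - 4)*(m + 4)^2*(m + 1)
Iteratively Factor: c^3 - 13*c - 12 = (c + 1)*(c^2 - c - 12) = (c + 1)*(c + 3)*(c - 4)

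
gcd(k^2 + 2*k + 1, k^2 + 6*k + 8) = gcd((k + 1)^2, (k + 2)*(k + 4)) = 1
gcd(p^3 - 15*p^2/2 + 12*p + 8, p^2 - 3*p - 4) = p - 4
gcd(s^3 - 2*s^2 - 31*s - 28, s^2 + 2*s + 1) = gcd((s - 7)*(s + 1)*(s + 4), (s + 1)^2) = s + 1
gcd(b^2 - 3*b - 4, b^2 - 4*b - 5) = b + 1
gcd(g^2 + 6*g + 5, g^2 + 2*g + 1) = g + 1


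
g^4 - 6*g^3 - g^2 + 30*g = g*(g - 5)*(g - 3)*(g + 2)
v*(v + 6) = v^2 + 6*v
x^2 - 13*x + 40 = (x - 8)*(x - 5)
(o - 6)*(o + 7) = o^2 + o - 42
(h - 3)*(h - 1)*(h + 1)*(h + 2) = h^4 - h^3 - 7*h^2 + h + 6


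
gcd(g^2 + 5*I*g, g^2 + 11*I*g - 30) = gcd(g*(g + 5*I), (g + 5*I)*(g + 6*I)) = g + 5*I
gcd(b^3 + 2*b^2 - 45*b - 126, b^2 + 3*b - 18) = b + 6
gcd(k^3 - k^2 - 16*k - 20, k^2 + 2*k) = k + 2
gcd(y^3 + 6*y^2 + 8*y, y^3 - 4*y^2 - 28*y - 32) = y + 2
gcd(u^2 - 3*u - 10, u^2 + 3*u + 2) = u + 2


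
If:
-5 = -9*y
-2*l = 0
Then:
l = 0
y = 5/9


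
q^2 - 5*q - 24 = (q - 8)*(q + 3)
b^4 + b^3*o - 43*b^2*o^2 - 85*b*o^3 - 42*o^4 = (b - 7*o)*(b + o)^2*(b + 6*o)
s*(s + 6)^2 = s^3 + 12*s^2 + 36*s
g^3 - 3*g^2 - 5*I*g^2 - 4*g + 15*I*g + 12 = (g - 3)*(g - 4*I)*(g - I)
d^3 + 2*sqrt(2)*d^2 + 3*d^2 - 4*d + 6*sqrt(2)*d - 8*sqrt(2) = (d - 1)*(d + 4)*(d + 2*sqrt(2))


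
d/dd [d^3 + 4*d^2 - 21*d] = 3*d^2 + 8*d - 21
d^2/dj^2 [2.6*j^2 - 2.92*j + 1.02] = 5.20000000000000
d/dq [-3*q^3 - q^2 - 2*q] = -9*q^2 - 2*q - 2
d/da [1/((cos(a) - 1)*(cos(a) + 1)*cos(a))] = -1/(sin(a)*cos(a)^2) + 2/sin(a)^3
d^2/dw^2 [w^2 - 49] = 2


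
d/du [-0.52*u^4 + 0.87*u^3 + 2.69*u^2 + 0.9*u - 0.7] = -2.08*u^3 + 2.61*u^2 + 5.38*u + 0.9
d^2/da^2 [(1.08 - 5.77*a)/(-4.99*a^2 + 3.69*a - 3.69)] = ((53.361 - 172.7538*a)*(4.99*a^2 - 3.69*a + 3.69) + (5.77*a - 1.08)*(9.98*a - 3.69)*(19.96*a - 7.38))/(4.99*a^2 - 3.69*a + 3.69)^3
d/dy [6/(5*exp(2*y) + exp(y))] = 6*(-10*exp(y) - 1)*exp(-y)/(5*exp(y) + 1)^2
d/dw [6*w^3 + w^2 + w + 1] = 18*w^2 + 2*w + 1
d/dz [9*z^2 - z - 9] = 18*z - 1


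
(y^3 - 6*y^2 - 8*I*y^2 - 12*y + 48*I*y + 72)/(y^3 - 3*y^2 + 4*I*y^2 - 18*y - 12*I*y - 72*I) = (y^2 - 8*I*y - 12)/(y^2 + y*(3 + 4*I) + 12*I)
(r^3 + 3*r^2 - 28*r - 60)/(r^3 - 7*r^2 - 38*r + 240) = (r + 2)/(r - 8)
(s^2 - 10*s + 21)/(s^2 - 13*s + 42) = (s - 3)/(s - 6)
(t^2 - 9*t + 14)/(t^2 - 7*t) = (t - 2)/t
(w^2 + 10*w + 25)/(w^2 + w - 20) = (w + 5)/(w - 4)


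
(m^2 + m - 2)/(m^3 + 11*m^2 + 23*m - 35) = (m + 2)/(m^2 + 12*m + 35)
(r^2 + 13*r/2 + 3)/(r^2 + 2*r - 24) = (r + 1/2)/(r - 4)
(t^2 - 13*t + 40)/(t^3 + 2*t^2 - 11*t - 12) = (t^2 - 13*t + 40)/(t^3 + 2*t^2 - 11*t - 12)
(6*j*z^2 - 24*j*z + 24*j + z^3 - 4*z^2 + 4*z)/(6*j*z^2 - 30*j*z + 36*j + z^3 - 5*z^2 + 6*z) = (z - 2)/(z - 3)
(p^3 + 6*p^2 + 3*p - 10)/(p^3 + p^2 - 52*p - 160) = (p^2 + p - 2)/(p^2 - 4*p - 32)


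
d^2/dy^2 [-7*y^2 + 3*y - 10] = -14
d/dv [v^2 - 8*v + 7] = 2*v - 8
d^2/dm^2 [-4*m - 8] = 0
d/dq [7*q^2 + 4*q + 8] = 14*q + 4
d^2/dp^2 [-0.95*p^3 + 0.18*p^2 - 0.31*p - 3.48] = 0.36 - 5.7*p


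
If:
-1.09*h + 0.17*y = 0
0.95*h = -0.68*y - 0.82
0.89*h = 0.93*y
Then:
No Solution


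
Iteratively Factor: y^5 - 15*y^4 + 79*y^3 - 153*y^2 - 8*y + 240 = (y - 3)*(y^4 - 12*y^3 + 43*y^2 - 24*y - 80) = (y - 4)*(y - 3)*(y^3 - 8*y^2 + 11*y + 20) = (y - 4)*(y - 3)*(y + 1)*(y^2 - 9*y + 20) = (y - 5)*(y - 4)*(y - 3)*(y + 1)*(y - 4)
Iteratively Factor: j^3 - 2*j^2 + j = (j - 1)*(j^2 - j) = (j - 1)^2*(j)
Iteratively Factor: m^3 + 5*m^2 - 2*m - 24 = (m + 4)*(m^2 + m - 6) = (m - 2)*(m + 4)*(m + 3)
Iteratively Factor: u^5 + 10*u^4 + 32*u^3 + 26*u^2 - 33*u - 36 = (u + 4)*(u^4 + 6*u^3 + 8*u^2 - 6*u - 9) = (u + 3)*(u + 4)*(u^3 + 3*u^2 - u - 3) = (u + 1)*(u + 3)*(u + 4)*(u^2 + 2*u - 3) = (u - 1)*(u + 1)*(u + 3)*(u + 4)*(u + 3)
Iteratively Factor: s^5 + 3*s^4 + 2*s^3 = (s + 1)*(s^4 + 2*s^3) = s*(s + 1)*(s^3 + 2*s^2) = s^2*(s + 1)*(s^2 + 2*s) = s^2*(s + 1)*(s + 2)*(s)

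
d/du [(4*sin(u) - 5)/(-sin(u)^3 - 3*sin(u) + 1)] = (8*sin(u)^3 - 15*sin(u)^2 - 11)*cos(u)/(sin(u)^3 + 3*sin(u) - 1)^2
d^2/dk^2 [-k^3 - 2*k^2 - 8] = -6*k - 4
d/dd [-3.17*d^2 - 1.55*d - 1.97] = -6.34*d - 1.55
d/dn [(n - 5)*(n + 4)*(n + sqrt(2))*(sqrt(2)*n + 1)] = 4*sqrt(2)*n^3 - 3*sqrt(2)*n^2 + 9*n^2 - 38*sqrt(2)*n - 6*n - 60 - sqrt(2)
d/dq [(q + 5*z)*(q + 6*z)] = 2*q + 11*z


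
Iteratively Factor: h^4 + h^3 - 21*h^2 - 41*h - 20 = (h + 4)*(h^3 - 3*h^2 - 9*h - 5) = (h + 1)*(h + 4)*(h^2 - 4*h - 5) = (h + 1)^2*(h + 4)*(h - 5)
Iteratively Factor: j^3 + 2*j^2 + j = (j + 1)*(j^2 + j) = j*(j + 1)*(j + 1)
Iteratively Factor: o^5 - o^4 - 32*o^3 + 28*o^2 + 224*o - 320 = (o - 2)*(o^4 + o^3 - 30*o^2 - 32*o + 160) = (o - 2)*(o + 4)*(o^3 - 3*o^2 - 18*o + 40) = (o - 2)^2*(o + 4)*(o^2 - o - 20) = (o - 5)*(o - 2)^2*(o + 4)*(o + 4)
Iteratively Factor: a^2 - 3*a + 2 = (a - 1)*(a - 2)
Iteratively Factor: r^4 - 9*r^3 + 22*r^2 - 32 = (r + 1)*(r^3 - 10*r^2 + 32*r - 32) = (r - 4)*(r + 1)*(r^2 - 6*r + 8) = (r - 4)^2*(r + 1)*(r - 2)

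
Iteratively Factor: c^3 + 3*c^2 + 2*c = (c + 1)*(c^2 + 2*c) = c*(c + 1)*(c + 2)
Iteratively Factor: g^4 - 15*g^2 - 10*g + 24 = (g + 3)*(g^3 - 3*g^2 - 6*g + 8) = (g - 4)*(g + 3)*(g^2 + g - 2) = (g - 4)*(g - 1)*(g + 3)*(g + 2)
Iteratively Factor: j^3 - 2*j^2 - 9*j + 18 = (j - 2)*(j^2 - 9) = (j - 3)*(j - 2)*(j + 3)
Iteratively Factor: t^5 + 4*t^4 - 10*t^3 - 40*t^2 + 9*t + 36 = (t + 1)*(t^4 + 3*t^3 - 13*t^2 - 27*t + 36) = (t - 1)*(t + 1)*(t^3 + 4*t^2 - 9*t - 36) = (t - 1)*(t + 1)*(t + 3)*(t^2 + t - 12) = (t - 3)*(t - 1)*(t + 1)*(t + 3)*(t + 4)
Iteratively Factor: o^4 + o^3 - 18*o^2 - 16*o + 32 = (o - 4)*(o^3 + 5*o^2 + 2*o - 8) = (o - 4)*(o + 2)*(o^2 + 3*o - 4) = (o - 4)*(o + 2)*(o + 4)*(o - 1)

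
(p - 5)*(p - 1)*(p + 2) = p^3 - 4*p^2 - 7*p + 10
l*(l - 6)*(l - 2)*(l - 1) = l^4 - 9*l^3 + 20*l^2 - 12*l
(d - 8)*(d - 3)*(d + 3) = d^3 - 8*d^2 - 9*d + 72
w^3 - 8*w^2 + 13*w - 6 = (w - 6)*(w - 1)^2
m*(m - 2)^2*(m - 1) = m^4 - 5*m^3 + 8*m^2 - 4*m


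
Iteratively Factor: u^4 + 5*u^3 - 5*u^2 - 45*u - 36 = (u - 3)*(u^3 + 8*u^2 + 19*u + 12) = (u - 3)*(u + 1)*(u^2 + 7*u + 12) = (u - 3)*(u + 1)*(u + 4)*(u + 3)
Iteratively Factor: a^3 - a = (a)*(a^2 - 1) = a*(a + 1)*(a - 1)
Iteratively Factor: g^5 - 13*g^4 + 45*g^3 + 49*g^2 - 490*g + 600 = (g + 3)*(g^4 - 16*g^3 + 93*g^2 - 230*g + 200) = (g - 2)*(g + 3)*(g^3 - 14*g^2 + 65*g - 100) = (g - 5)*(g - 2)*(g + 3)*(g^2 - 9*g + 20) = (g - 5)*(g - 4)*(g - 2)*(g + 3)*(g - 5)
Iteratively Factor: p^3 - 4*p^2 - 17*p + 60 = (p - 5)*(p^2 + p - 12) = (p - 5)*(p - 3)*(p + 4)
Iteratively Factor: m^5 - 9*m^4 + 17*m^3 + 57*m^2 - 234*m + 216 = (m - 3)*(m^4 - 6*m^3 - m^2 + 54*m - 72) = (m - 4)*(m - 3)*(m^3 - 2*m^2 - 9*m + 18) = (m - 4)*(m - 3)*(m + 3)*(m^2 - 5*m + 6) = (m - 4)*(m - 3)*(m - 2)*(m + 3)*(m - 3)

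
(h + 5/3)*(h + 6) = h^2 + 23*h/3 + 10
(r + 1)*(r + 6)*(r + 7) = r^3 + 14*r^2 + 55*r + 42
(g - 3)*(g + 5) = g^2 + 2*g - 15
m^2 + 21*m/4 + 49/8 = (m + 7/4)*(m + 7/2)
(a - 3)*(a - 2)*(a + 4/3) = a^3 - 11*a^2/3 - 2*a/3 + 8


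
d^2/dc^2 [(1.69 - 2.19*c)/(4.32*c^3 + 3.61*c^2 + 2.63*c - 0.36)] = (-245.223936*c^5 + 173.552544*c^4 + 414.377418*c^3 + 206.481462*c^2 + 94.965186*c + 23.624786)/(80.621568*c^9 + 202.113792*c^8 + 316.142352*c^7 + 272.982745*c^6 + 158.780661*c^5 + 36.294303*c^4 - 0.636625000000006*c^3 - 6.066684*c^2 + 1.022544*c - 0.046656)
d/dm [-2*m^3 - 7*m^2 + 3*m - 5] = -6*m^2 - 14*m + 3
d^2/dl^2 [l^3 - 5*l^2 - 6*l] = 6*l - 10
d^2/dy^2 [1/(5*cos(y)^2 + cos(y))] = (-25*(1 - cos(2*y))^2 + 75*cos(y)/4 - 51*cos(2*y)/2 - 15*cos(3*y)/4 + 153/2)/((5*cos(y) + 1)^3*cos(y)^3)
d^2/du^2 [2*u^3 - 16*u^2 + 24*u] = 12*u - 32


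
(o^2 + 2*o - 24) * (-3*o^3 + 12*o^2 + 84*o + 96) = -3*o^5 + 6*o^4 + 180*o^3 - 24*o^2 - 1824*o - 2304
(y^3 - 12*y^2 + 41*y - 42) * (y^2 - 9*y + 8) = y^5 - 21*y^4 + 157*y^3 - 507*y^2 + 706*y - 336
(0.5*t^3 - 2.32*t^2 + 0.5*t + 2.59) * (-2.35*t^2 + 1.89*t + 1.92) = -1.175*t^5 + 6.397*t^4 - 4.5998*t^3 - 9.5959*t^2 + 5.8551*t + 4.9728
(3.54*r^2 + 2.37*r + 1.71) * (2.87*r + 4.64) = 10.1598*r^3 + 23.2275*r^2 + 15.9045*r + 7.9344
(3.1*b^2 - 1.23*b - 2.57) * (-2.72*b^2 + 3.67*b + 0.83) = -8.432*b^4 + 14.7226*b^3 + 5.0493*b^2 - 10.4528*b - 2.1331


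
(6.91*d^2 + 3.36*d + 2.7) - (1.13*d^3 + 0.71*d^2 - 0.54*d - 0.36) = -1.13*d^3 + 6.2*d^2 + 3.9*d + 3.06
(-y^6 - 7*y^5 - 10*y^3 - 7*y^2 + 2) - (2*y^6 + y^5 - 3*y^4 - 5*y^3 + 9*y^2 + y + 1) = -3*y^6 - 8*y^5 + 3*y^4 - 5*y^3 - 16*y^2 - y + 1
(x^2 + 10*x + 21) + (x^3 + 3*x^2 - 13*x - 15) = x^3 + 4*x^2 - 3*x + 6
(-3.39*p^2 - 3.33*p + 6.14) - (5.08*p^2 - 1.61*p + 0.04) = -8.47*p^2 - 1.72*p + 6.1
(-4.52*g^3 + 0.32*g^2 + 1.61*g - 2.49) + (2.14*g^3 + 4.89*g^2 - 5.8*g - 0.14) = -2.38*g^3 + 5.21*g^2 - 4.19*g - 2.63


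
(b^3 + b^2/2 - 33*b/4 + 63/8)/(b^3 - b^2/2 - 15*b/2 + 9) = (b^2 + 2*b - 21/4)/(b^2 + b - 6)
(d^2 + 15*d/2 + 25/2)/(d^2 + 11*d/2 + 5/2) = (2*d + 5)/(2*d + 1)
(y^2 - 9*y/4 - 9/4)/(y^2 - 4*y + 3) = (y + 3/4)/(y - 1)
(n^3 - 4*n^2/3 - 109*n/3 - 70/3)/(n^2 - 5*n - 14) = (3*n^2 + 17*n + 10)/(3*(n + 2))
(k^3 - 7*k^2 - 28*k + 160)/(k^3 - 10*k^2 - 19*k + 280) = (k - 4)/(k - 7)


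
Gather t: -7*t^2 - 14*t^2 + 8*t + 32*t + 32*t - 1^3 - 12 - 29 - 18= -21*t^2 + 72*t - 60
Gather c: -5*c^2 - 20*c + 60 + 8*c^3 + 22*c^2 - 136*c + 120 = 8*c^3 + 17*c^2 - 156*c + 180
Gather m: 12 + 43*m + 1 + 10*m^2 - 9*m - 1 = 10*m^2 + 34*m + 12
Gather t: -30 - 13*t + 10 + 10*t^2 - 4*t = 10*t^2 - 17*t - 20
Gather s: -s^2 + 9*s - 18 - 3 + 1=-s^2 + 9*s - 20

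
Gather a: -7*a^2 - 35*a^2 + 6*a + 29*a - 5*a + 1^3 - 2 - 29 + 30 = -42*a^2 + 30*a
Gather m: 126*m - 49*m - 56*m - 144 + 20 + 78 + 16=21*m - 30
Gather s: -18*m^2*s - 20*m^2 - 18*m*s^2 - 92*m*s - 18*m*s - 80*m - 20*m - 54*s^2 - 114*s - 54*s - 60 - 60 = -20*m^2 - 100*m + s^2*(-18*m - 54) + s*(-18*m^2 - 110*m - 168) - 120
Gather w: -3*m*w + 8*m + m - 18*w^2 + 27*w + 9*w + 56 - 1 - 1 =9*m - 18*w^2 + w*(36 - 3*m) + 54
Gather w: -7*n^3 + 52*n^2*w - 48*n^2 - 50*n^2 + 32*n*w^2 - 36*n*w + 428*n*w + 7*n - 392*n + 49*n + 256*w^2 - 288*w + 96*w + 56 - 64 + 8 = -7*n^3 - 98*n^2 - 336*n + w^2*(32*n + 256) + w*(52*n^2 + 392*n - 192)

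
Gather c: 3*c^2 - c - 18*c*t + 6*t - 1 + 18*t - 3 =3*c^2 + c*(-18*t - 1) + 24*t - 4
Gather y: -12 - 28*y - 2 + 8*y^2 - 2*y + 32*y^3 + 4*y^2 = 32*y^3 + 12*y^2 - 30*y - 14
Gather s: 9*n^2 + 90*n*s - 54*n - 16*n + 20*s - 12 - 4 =9*n^2 - 70*n + s*(90*n + 20) - 16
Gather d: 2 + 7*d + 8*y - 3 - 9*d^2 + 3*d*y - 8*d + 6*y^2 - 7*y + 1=-9*d^2 + d*(3*y - 1) + 6*y^2 + y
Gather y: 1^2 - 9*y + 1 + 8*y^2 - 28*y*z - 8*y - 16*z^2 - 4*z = 8*y^2 + y*(-28*z - 17) - 16*z^2 - 4*z + 2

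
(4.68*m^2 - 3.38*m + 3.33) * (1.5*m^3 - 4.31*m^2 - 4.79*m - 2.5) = 7.02*m^5 - 25.2408*m^4 - 2.8544*m^3 - 9.8621*m^2 - 7.5007*m - 8.325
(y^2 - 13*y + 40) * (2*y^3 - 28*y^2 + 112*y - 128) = 2*y^5 - 54*y^4 + 556*y^3 - 2704*y^2 + 6144*y - 5120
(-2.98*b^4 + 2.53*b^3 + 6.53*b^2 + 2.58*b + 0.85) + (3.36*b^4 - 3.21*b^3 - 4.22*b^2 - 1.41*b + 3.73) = 0.38*b^4 - 0.68*b^3 + 2.31*b^2 + 1.17*b + 4.58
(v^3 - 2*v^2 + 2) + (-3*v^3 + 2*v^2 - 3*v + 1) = -2*v^3 - 3*v + 3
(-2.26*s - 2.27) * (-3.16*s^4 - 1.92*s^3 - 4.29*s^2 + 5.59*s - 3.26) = 7.1416*s^5 + 11.5124*s^4 + 14.0538*s^3 - 2.8951*s^2 - 5.3217*s + 7.4002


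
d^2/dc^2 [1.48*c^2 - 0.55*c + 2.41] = 2.96000000000000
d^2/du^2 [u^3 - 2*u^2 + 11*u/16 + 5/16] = 6*u - 4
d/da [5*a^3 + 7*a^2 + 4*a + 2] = 15*a^2 + 14*a + 4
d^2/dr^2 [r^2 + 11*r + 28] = 2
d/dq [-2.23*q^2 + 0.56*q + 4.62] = 0.56 - 4.46*q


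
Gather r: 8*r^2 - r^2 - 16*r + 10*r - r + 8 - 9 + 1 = 7*r^2 - 7*r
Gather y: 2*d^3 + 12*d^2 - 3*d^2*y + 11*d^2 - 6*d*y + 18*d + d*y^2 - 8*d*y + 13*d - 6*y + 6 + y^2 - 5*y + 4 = 2*d^3 + 23*d^2 + 31*d + y^2*(d + 1) + y*(-3*d^2 - 14*d - 11) + 10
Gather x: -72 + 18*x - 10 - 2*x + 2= 16*x - 80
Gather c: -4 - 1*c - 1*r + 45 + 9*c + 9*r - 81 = 8*c + 8*r - 40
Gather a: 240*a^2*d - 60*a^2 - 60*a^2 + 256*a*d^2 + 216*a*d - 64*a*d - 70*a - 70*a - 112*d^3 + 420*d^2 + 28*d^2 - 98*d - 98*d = a^2*(240*d - 120) + a*(256*d^2 + 152*d - 140) - 112*d^3 + 448*d^2 - 196*d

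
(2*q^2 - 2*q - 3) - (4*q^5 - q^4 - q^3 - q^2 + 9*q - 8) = -4*q^5 + q^4 + q^3 + 3*q^2 - 11*q + 5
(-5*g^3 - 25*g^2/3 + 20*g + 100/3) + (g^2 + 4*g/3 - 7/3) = -5*g^3 - 22*g^2/3 + 64*g/3 + 31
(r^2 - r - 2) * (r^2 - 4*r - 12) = r^4 - 5*r^3 - 10*r^2 + 20*r + 24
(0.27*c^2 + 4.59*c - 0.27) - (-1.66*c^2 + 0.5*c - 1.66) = 1.93*c^2 + 4.09*c + 1.39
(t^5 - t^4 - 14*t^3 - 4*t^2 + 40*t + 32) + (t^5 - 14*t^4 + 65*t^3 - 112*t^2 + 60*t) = 2*t^5 - 15*t^4 + 51*t^3 - 116*t^2 + 100*t + 32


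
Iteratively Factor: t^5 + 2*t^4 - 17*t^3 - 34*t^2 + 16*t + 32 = (t + 2)*(t^4 - 17*t^2 + 16) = (t - 1)*(t + 2)*(t^3 + t^2 - 16*t - 16) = (t - 1)*(t + 2)*(t + 4)*(t^2 - 3*t - 4) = (t - 4)*(t - 1)*(t + 2)*(t + 4)*(t + 1)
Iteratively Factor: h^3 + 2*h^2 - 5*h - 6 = (h + 3)*(h^2 - h - 2) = (h + 1)*(h + 3)*(h - 2)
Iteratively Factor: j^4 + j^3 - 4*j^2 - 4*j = (j - 2)*(j^3 + 3*j^2 + 2*j) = j*(j - 2)*(j^2 + 3*j + 2) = j*(j - 2)*(j + 1)*(j + 2)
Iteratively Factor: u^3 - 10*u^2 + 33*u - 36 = (u - 3)*(u^2 - 7*u + 12) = (u - 3)^2*(u - 4)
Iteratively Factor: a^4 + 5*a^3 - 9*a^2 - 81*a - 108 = (a + 3)*(a^3 + 2*a^2 - 15*a - 36) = (a - 4)*(a + 3)*(a^2 + 6*a + 9) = (a - 4)*(a + 3)^2*(a + 3)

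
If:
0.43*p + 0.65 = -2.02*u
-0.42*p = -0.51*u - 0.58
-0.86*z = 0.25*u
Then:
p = 0.79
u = -0.49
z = 0.14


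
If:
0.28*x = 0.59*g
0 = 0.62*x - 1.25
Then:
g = 0.96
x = 2.02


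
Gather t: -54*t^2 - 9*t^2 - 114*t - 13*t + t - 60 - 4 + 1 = -63*t^2 - 126*t - 63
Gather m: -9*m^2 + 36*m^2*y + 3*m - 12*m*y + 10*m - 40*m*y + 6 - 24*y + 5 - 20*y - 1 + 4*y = m^2*(36*y - 9) + m*(13 - 52*y) - 40*y + 10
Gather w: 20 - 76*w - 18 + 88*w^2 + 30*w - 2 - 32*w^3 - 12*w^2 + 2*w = -32*w^3 + 76*w^2 - 44*w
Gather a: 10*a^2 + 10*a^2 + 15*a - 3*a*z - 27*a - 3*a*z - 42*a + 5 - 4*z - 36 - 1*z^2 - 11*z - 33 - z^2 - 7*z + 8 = 20*a^2 + a*(-6*z - 54) - 2*z^2 - 22*z - 56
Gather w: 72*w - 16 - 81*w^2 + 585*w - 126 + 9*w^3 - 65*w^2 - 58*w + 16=9*w^3 - 146*w^2 + 599*w - 126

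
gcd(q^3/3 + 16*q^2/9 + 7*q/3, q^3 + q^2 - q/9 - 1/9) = 1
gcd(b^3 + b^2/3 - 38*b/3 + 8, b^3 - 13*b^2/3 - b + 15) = b - 3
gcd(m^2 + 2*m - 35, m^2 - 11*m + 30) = m - 5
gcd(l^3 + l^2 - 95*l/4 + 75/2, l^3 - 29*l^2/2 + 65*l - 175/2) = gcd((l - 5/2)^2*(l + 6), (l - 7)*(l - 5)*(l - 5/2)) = l - 5/2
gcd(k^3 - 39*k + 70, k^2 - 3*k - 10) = k - 5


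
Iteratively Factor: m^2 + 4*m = (m)*(m + 4)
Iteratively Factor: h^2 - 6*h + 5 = (h - 5)*(h - 1)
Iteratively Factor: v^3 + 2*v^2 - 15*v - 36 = (v - 4)*(v^2 + 6*v + 9) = (v - 4)*(v + 3)*(v + 3)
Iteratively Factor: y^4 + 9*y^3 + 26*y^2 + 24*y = (y)*(y^3 + 9*y^2 + 26*y + 24) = y*(y + 4)*(y^2 + 5*y + 6) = y*(y + 3)*(y + 4)*(y + 2)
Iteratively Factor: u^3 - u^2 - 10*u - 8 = (u - 4)*(u^2 + 3*u + 2) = (u - 4)*(u + 2)*(u + 1)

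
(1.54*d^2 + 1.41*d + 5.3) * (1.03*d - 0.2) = 1.5862*d^3 + 1.1443*d^2 + 5.177*d - 1.06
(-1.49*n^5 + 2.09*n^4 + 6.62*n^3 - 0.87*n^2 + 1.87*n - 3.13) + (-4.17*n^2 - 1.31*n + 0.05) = -1.49*n^5 + 2.09*n^4 + 6.62*n^3 - 5.04*n^2 + 0.56*n - 3.08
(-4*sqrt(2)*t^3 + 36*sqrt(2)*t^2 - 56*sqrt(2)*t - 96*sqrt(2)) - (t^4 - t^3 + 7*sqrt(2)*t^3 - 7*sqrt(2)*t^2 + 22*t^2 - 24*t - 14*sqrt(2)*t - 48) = -t^4 - 11*sqrt(2)*t^3 + t^3 - 22*t^2 + 43*sqrt(2)*t^2 - 42*sqrt(2)*t + 24*t - 96*sqrt(2) + 48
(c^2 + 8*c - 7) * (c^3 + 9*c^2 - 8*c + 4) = c^5 + 17*c^4 + 57*c^3 - 123*c^2 + 88*c - 28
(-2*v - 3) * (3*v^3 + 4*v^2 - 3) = -6*v^4 - 17*v^3 - 12*v^2 + 6*v + 9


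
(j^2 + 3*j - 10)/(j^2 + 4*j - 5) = (j - 2)/(j - 1)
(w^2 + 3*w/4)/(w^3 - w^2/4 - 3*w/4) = 1/(w - 1)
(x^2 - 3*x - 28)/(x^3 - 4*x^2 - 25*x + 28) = 1/(x - 1)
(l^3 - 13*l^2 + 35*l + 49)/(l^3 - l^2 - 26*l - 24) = (l^2 - 14*l + 49)/(l^2 - 2*l - 24)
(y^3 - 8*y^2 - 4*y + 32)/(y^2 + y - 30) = (y^3 - 8*y^2 - 4*y + 32)/(y^2 + y - 30)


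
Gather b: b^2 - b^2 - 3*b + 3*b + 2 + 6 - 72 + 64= 0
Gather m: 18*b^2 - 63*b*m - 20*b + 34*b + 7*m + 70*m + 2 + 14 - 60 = 18*b^2 + 14*b + m*(77 - 63*b) - 44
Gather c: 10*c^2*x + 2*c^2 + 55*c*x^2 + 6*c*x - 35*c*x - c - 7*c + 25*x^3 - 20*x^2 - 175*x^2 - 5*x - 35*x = c^2*(10*x + 2) + c*(55*x^2 - 29*x - 8) + 25*x^3 - 195*x^2 - 40*x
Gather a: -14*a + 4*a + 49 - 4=45 - 10*a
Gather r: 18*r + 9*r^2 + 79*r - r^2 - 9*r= 8*r^2 + 88*r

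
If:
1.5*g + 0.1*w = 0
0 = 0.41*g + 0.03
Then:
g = -0.07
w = 1.10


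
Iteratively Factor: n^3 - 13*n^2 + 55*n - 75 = (n - 3)*(n^2 - 10*n + 25) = (n - 5)*(n - 3)*(n - 5)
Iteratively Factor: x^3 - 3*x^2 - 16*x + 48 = (x - 3)*(x^2 - 16) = (x - 4)*(x - 3)*(x + 4)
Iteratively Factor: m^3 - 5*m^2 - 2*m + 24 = (m - 3)*(m^2 - 2*m - 8) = (m - 4)*(m - 3)*(m + 2)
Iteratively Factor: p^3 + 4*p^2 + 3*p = (p + 1)*(p^2 + 3*p) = p*(p + 1)*(p + 3)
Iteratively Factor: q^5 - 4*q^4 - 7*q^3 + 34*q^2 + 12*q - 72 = (q + 2)*(q^4 - 6*q^3 + 5*q^2 + 24*q - 36) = (q - 3)*(q + 2)*(q^3 - 3*q^2 - 4*q + 12) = (q - 3)*(q - 2)*(q + 2)*(q^2 - q - 6) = (q - 3)^2*(q - 2)*(q + 2)*(q + 2)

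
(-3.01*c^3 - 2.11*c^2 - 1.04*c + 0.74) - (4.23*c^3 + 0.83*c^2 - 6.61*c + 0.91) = -7.24*c^3 - 2.94*c^2 + 5.57*c - 0.17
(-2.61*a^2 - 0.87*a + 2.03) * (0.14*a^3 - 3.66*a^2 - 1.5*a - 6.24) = -0.3654*a^5 + 9.4308*a^4 + 7.3834*a^3 + 10.1616*a^2 + 2.3838*a - 12.6672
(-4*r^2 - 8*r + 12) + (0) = -4*r^2 - 8*r + 12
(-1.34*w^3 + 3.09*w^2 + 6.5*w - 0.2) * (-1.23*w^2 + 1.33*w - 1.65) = 1.6482*w^5 - 5.5829*w^4 - 1.6743*w^3 + 3.7925*w^2 - 10.991*w + 0.33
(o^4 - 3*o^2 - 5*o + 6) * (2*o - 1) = 2*o^5 - o^4 - 6*o^3 - 7*o^2 + 17*o - 6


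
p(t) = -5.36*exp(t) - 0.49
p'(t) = -5.36*exp(t)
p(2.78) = -86.89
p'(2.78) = -86.40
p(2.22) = -49.84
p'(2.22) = -49.35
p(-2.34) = -1.01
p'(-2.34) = -0.52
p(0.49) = -9.24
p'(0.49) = -8.75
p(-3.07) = -0.74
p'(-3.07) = -0.25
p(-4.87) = -0.53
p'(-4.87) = -0.04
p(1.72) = -30.42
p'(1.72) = -29.93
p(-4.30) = -0.56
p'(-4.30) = -0.07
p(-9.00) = -0.49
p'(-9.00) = 0.00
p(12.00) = -872366.17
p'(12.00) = -872365.68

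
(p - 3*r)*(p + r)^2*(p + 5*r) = p^4 + 4*p^3*r - 10*p^2*r^2 - 28*p*r^3 - 15*r^4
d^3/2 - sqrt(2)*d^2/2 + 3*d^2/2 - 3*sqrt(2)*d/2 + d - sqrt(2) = (d/2 + 1/2)*(d + 2)*(d - sqrt(2))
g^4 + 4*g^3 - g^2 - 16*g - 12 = (g - 2)*(g + 1)*(g + 2)*(g + 3)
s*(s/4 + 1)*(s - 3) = s^3/4 + s^2/4 - 3*s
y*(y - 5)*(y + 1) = y^3 - 4*y^2 - 5*y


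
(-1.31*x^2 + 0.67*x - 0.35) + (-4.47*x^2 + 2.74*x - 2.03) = -5.78*x^2 + 3.41*x - 2.38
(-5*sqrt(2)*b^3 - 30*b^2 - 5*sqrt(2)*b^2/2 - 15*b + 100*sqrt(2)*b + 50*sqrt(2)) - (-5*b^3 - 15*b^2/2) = -5*sqrt(2)*b^3 + 5*b^3 - 45*b^2/2 - 5*sqrt(2)*b^2/2 - 15*b + 100*sqrt(2)*b + 50*sqrt(2)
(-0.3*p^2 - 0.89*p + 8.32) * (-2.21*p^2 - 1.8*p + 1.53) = 0.663*p^4 + 2.5069*p^3 - 17.2442*p^2 - 16.3377*p + 12.7296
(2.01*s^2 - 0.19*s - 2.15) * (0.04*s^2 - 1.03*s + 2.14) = 0.0804*s^4 - 2.0779*s^3 + 4.4111*s^2 + 1.8079*s - 4.601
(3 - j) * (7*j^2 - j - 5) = -7*j^3 + 22*j^2 + 2*j - 15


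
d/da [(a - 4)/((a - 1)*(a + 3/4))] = 4*(-4*a^2 + 32*a - 7)/(16*a^4 - 8*a^3 - 23*a^2 + 6*a + 9)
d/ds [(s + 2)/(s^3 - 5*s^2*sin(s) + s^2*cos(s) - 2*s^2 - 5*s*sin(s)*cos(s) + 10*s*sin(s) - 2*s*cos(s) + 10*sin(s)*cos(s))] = (s^3*sin(s) + 5*s^3*cos(s) - 2*s^3 + 5*s^2*sin(s) - s^2*cos(s) + 5*s^2*cos(2*s) - 4*s^2 + 16*s*sin(s) - 24*s*cos(s) + 8*s - 20*sin(s) + 10*sin(2*s) + 4*cos(s) - 20*cos(2*s))/((s - 2)^2*(s - 5*sin(s))^2*(s + cos(s))^2)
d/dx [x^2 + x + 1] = 2*x + 1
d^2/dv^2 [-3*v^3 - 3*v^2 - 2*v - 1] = -18*v - 6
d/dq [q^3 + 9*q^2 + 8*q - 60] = 3*q^2 + 18*q + 8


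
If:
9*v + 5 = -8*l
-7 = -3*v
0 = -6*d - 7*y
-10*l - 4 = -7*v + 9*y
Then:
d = -1883/324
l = -13/4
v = 7/3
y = 269/54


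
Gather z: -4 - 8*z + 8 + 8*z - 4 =0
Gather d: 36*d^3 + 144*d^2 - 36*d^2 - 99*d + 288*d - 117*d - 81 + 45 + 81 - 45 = 36*d^3 + 108*d^2 + 72*d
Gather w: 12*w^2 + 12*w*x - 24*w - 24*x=12*w^2 + w*(12*x - 24) - 24*x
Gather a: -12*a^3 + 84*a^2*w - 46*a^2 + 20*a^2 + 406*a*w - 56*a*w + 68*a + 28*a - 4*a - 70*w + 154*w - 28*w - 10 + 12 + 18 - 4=-12*a^3 + a^2*(84*w - 26) + a*(350*w + 92) + 56*w + 16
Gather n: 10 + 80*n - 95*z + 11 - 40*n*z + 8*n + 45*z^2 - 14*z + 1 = n*(88 - 40*z) + 45*z^2 - 109*z + 22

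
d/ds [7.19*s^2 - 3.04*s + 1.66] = 14.38*s - 3.04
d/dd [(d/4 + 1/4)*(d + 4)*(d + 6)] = 3*d^2/4 + 11*d/2 + 17/2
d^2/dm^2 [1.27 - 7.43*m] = 0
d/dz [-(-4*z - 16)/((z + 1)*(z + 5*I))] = 4*(-(z + 1)*(z + 4) + (z + 1)*(z + 5*I) - (z + 4)*(z + 5*I))/((z + 1)^2*(z + 5*I)^2)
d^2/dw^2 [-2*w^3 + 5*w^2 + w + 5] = 10 - 12*w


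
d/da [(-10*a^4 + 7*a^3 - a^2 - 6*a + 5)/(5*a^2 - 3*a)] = (-100*a^5 + 125*a^4 - 42*a^3 + 33*a^2 - 50*a + 15)/(a^2*(25*a^2 - 30*a + 9))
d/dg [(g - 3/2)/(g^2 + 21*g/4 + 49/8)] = 64*(-g^2 + 3*g + 14)/(64*g^4 + 672*g^3 + 2548*g^2 + 4116*g + 2401)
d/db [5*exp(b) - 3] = 5*exp(b)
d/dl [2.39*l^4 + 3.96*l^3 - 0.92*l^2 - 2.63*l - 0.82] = 9.56*l^3 + 11.88*l^2 - 1.84*l - 2.63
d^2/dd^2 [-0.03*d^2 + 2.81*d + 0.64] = -0.0600000000000000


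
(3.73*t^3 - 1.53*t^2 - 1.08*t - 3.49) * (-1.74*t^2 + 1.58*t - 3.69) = -6.4902*t^5 + 8.5556*t^4 - 14.3019*t^3 + 10.0119*t^2 - 1.529*t + 12.8781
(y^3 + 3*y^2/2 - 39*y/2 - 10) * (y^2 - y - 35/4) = y^5 + y^4/2 - 119*y^3/4 - 29*y^2/8 + 1445*y/8 + 175/2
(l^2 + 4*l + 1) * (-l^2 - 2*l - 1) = -l^4 - 6*l^3 - 10*l^2 - 6*l - 1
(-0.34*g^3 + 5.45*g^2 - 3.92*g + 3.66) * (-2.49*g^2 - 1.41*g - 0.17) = 0.8466*g^5 - 13.0911*g^4 + 2.1341*g^3 - 4.5127*g^2 - 4.4942*g - 0.6222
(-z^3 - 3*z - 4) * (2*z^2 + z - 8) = -2*z^5 - z^4 + 2*z^3 - 11*z^2 + 20*z + 32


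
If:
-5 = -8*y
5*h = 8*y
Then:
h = 1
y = 5/8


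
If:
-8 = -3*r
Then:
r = 8/3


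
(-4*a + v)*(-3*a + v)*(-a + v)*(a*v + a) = -12*a^4*v - 12*a^4 + 19*a^3*v^2 + 19*a^3*v - 8*a^2*v^3 - 8*a^2*v^2 + a*v^4 + a*v^3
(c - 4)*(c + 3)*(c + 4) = c^3 + 3*c^2 - 16*c - 48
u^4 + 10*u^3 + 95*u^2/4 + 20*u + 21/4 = (u + 1/2)*(u + 1)*(u + 3/2)*(u + 7)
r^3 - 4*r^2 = r^2*(r - 4)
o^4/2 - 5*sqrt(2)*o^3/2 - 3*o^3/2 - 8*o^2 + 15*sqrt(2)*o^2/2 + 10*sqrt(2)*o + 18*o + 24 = (o/2 + sqrt(2)/2)*(o - 4)*(o + 1)*(o - 6*sqrt(2))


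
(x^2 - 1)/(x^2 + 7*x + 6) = (x - 1)/(x + 6)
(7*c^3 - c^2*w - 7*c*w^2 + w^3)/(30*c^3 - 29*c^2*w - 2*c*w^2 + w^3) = (-7*c^2 - 6*c*w + w^2)/(-30*c^2 - c*w + w^2)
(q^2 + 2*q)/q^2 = (q + 2)/q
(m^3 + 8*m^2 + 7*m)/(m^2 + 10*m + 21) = m*(m + 1)/(m + 3)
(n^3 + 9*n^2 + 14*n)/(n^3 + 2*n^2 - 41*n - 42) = n*(n + 2)/(n^2 - 5*n - 6)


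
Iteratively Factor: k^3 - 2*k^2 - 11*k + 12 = (k + 3)*(k^2 - 5*k + 4) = (k - 1)*(k + 3)*(k - 4)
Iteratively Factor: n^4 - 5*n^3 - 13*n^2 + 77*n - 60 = (n - 5)*(n^3 - 13*n + 12) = (n - 5)*(n - 3)*(n^2 + 3*n - 4) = (n - 5)*(n - 3)*(n + 4)*(n - 1)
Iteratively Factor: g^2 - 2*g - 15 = (g - 5)*(g + 3)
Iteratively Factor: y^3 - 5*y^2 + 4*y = (y)*(y^2 - 5*y + 4) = y*(y - 1)*(y - 4)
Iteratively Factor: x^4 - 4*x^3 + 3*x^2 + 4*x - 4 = (x - 2)*(x^3 - 2*x^2 - x + 2) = (x - 2)*(x - 1)*(x^2 - x - 2) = (x - 2)^2*(x - 1)*(x + 1)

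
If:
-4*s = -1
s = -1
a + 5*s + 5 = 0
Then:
No Solution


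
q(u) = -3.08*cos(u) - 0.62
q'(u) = 3.08*sin(u)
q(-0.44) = -3.41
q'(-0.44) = -1.31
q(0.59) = -3.18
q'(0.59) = 1.71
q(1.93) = 0.46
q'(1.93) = 2.88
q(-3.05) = 2.45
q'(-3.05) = -0.28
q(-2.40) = 1.65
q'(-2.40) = -2.08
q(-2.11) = 0.96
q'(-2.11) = -2.64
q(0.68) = -3.01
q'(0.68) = 1.94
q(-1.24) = -1.62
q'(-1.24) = -2.91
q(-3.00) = 2.43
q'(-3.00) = -0.43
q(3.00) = 2.43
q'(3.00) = 0.43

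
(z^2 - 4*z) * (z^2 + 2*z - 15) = z^4 - 2*z^3 - 23*z^2 + 60*z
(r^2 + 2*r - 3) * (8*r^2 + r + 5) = 8*r^4 + 17*r^3 - 17*r^2 + 7*r - 15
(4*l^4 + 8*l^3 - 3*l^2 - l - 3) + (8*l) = 4*l^4 + 8*l^3 - 3*l^2 + 7*l - 3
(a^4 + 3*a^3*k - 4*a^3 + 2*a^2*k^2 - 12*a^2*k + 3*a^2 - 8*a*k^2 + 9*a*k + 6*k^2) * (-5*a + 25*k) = -5*a^5 + 10*a^4*k + 20*a^4 + 65*a^3*k^2 - 40*a^3*k - 15*a^3 + 50*a^2*k^3 - 260*a^2*k^2 + 30*a^2*k - 200*a*k^3 + 195*a*k^2 + 150*k^3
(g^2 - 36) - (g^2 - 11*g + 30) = 11*g - 66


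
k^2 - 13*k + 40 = (k - 8)*(k - 5)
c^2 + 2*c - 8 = (c - 2)*(c + 4)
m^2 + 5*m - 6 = (m - 1)*(m + 6)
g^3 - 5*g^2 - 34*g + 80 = (g - 8)*(g - 2)*(g + 5)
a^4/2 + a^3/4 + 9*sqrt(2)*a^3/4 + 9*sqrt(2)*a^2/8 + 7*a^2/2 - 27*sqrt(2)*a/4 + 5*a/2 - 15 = (a/2 + 1)*(a - 3/2)*(a + 2*sqrt(2))*(a + 5*sqrt(2)/2)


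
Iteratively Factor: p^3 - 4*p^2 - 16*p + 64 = (p + 4)*(p^2 - 8*p + 16) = (p - 4)*(p + 4)*(p - 4)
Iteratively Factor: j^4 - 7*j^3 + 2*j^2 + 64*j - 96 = (j - 4)*(j^3 - 3*j^2 - 10*j + 24) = (j - 4)*(j - 2)*(j^2 - j - 12) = (j - 4)*(j - 2)*(j + 3)*(j - 4)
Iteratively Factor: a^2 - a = (a - 1)*(a)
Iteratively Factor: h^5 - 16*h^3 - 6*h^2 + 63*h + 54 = (h - 3)*(h^4 + 3*h^3 - 7*h^2 - 27*h - 18) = (h - 3)^2*(h^3 + 6*h^2 + 11*h + 6) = (h - 3)^2*(h + 2)*(h^2 + 4*h + 3) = (h - 3)^2*(h + 2)*(h + 3)*(h + 1)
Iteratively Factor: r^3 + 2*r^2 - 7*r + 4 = (r - 1)*(r^2 + 3*r - 4) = (r - 1)^2*(r + 4)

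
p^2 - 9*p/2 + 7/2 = (p - 7/2)*(p - 1)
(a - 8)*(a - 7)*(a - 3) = a^3 - 18*a^2 + 101*a - 168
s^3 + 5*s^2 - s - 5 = (s - 1)*(s + 1)*(s + 5)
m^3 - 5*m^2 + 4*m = m*(m - 4)*(m - 1)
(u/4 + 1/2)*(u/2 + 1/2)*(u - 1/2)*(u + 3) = u^4/8 + 11*u^3/16 + u^2 + u/16 - 3/8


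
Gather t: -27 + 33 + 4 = 10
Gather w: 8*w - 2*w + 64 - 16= 6*w + 48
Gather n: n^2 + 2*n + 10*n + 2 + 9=n^2 + 12*n + 11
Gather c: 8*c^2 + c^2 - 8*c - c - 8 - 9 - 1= 9*c^2 - 9*c - 18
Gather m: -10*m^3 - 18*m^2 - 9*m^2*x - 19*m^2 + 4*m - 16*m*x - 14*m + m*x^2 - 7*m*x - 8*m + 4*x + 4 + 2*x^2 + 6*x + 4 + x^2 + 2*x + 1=-10*m^3 + m^2*(-9*x - 37) + m*(x^2 - 23*x - 18) + 3*x^2 + 12*x + 9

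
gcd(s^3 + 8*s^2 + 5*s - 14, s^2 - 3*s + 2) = s - 1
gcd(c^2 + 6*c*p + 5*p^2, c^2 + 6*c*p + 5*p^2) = c^2 + 6*c*p + 5*p^2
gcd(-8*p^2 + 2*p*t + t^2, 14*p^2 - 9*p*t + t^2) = 2*p - t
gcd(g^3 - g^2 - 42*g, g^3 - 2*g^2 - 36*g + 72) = g + 6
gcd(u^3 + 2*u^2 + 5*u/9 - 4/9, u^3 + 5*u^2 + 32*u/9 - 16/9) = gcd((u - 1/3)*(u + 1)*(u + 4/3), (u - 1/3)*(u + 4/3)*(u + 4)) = u^2 + u - 4/9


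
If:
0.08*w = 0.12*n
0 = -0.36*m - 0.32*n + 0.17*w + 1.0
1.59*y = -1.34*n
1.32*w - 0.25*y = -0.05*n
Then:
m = 2.78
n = 0.00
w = 0.00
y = 0.00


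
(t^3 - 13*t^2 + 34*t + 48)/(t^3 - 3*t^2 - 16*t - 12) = (t - 8)/(t + 2)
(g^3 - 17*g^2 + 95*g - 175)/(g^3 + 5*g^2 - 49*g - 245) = (g^2 - 10*g + 25)/(g^2 + 12*g + 35)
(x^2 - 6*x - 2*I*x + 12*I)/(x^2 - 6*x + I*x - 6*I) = (x - 2*I)/(x + I)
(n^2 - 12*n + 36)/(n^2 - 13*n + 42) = (n - 6)/(n - 7)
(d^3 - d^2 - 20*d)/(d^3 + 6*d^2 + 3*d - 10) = d*(d^2 - d - 20)/(d^3 + 6*d^2 + 3*d - 10)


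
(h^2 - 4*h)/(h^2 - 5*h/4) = 4*(h - 4)/(4*h - 5)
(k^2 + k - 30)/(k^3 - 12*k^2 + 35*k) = (k + 6)/(k*(k - 7))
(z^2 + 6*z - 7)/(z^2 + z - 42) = (z - 1)/(z - 6)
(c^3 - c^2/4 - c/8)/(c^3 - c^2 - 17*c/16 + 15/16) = 2*c*(8*c^2 - 2*c - 1)/(16*c^3 - 16*c^2 - 17*c + 15)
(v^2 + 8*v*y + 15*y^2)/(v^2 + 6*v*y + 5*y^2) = (v + 3*y)/(v + y)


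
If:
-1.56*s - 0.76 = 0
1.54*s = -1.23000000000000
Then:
No Solution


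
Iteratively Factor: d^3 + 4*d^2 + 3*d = (d)*(d^2 + 4*d + 3) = d*(d + 3)*(d + 1)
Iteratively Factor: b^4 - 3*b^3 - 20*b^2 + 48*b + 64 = (b - 4)*(b^3 + b^2 - 16*b - 16) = (b - 4)*(b + 1)*(b^2 - 16) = (b - 4)^2*(b + 1)*(b + 4)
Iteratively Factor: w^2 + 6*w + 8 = (w + 4)*(w + 2)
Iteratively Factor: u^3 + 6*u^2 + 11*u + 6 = (u + 1)*(u^2 + 5*u + 6) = (u + 1)*(u + 2)*(u + 3)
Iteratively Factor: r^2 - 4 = (r - 2)*(r + 2)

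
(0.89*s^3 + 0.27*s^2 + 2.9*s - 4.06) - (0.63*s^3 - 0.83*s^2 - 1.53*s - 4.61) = 0.26*s^3 + 1.1*s^2 + 4.43*s + 0.550000000000001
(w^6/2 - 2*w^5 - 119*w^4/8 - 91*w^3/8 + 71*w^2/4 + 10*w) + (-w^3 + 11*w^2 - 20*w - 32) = w^6/2 - 2*w^5 - 119*w^4/8 - 99*w^3/8 + 115*w^2/4 - 10*w - 32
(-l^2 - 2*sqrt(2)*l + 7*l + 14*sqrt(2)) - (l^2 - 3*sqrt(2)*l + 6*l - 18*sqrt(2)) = -2*l^2 + l + sqrt(2)*l + 32*sqrt(2)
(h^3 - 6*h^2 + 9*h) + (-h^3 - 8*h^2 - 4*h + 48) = -14*h^2 + 5*h + 48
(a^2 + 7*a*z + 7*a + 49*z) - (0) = a^2 + 7*a*z + 7*a + 49*z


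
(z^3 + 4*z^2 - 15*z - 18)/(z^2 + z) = z + 3 - 18/z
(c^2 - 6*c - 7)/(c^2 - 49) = (c + 1)/(c + 7)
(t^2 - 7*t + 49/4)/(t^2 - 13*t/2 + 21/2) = (t - 7/2)/(t - 3)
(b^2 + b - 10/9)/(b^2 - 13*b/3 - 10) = (b - 2/3)/(b - 6)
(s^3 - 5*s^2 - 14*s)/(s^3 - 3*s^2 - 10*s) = (s - 7)/(s - 5)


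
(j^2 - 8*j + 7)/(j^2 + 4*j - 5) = (j - 7)/(j + 5)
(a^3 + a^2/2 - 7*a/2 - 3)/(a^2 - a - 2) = a + 3/2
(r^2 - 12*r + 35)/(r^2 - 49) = (r - 5)/(r + 7)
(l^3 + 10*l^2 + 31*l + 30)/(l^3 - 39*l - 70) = (l + 3)/(l - 7)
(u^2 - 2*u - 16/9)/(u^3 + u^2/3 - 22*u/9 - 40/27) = 3*(3*u - 8)/(9*u^2 - 3*u - 20)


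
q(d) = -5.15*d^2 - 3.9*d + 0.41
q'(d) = -10.3*d - 3.9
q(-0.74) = 0.48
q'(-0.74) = 3.72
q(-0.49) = 1.08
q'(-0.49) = 1.15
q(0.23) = -0.76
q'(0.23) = -6.27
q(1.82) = -23.75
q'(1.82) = -22.65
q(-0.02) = 0.49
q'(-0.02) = -3.69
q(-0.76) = 0.40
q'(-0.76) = 3.93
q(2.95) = -55.91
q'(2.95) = -34.28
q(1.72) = -21.53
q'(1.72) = -21.62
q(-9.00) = -381.64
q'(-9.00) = 88.80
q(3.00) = -57.64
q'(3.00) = -34.80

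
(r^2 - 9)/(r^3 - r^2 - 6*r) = (r + 3)/(r*(r + 2))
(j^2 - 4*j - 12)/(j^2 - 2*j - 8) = (j - 6)/(j - 4)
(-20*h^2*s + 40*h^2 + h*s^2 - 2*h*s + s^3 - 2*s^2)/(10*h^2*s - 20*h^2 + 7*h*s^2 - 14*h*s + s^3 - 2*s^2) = (-4*h + s)/(2*h + s)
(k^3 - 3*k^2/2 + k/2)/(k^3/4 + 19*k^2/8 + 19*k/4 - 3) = 4*k*(k - 1)/(k^2 + 10*k + 24)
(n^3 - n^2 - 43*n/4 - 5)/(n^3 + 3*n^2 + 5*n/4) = (n - 4)/n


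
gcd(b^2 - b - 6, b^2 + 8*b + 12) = b + 2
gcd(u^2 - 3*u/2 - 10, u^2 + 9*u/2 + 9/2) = 1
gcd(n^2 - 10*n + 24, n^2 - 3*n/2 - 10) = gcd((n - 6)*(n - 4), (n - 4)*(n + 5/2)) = n - 4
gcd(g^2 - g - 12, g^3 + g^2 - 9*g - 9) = g + 3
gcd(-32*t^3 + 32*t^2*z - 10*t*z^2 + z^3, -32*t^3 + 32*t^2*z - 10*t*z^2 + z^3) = -32*t^3 + 32*t^2*z - 10*t*z^2 + z^3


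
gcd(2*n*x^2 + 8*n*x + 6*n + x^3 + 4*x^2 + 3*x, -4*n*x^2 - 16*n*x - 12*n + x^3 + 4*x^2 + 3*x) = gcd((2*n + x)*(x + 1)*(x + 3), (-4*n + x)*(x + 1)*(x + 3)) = x^2 + 4*x + 3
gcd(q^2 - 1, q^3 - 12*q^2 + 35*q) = 1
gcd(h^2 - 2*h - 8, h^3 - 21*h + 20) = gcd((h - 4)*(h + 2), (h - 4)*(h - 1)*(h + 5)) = h - 4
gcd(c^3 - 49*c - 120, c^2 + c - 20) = c + 5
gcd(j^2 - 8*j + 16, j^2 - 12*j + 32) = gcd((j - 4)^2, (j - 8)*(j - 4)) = j - 4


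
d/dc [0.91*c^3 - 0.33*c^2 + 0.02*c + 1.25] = 2.73*c^2 - 0.66*c + 0.02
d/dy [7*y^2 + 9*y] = 14*y + 9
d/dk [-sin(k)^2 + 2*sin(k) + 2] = 2*(1 - sin(k))*cos(k)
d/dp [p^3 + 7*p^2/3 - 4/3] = p*(9*p + 14)/3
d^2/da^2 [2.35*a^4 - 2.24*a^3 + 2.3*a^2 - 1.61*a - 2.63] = 28.2*a^2 - 13.44*a + 4.6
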